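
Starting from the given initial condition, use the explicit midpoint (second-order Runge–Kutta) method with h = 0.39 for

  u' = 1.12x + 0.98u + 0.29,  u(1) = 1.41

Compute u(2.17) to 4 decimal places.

Midpoint: k1 = f(x_n, u_n); k2 = f(x_n + h/2, u_n + (h/2)·k1); u_{n+1} = u_n + h·k2.
x=1.000000, u=1.410000:
  k1 = f(1.000000, 1.410000) = 2.791800
  k2 = f(1.195000, 1.954401) = 3.543713
  u ← 1.410000 + 0.39·3.543713 = 2.792048
x=1.390000, u=2.792048:
  k1 = f(1.390000, 2.792048) = 4.583007
  k2 = f(1.585000, 3.685734) = 5.677220
  u ← 2.792048 + 0.39·5.677220 = 5.006164
x=1.780000, u=5.006164:
  k1 = f(1.780000, 5.006164) = 7.189640
  k2 = f(1.975000, 6.408144) = 8.781981
  u ← 5.006164 + 0.39·8.781981 = 8.431136
u(2.17) ≈ 8.4311

8.4311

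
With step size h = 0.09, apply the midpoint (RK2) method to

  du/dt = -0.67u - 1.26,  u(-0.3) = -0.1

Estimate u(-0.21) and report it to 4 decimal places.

Midpoint: k1 = f(t_n, u_n); k2 = f(t_n + h/2, u_n + (h/2)·k1); u_{n+1} = u_n + h·k2.
t=-0.300000, u=-0.100000:
  k1 = f(-0.300000, -0.100000) = -1.193000
  k2 = f(-0.255000, -0.153685) = -1.157031
  u ← -0.100000 + 0.09·(-1.157031) = -0.204133
u(-0.21) ≈ -0.2041

-0.2041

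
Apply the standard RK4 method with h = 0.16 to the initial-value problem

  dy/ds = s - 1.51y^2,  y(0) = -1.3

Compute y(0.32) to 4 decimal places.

-3.3530

RK4: k1 = f(s_n, y_n); k2 = f(s_n + h/2, y_n + (h/2)·k1); k3 = f(s_n + h/2, y_n + (h/2)·k2); k4 = f(s_n + h, y_n + h·k3); y_{n+1} = y_n + (h/6)·(k1 + 2k2 + 2k3 + k4).
s=0.000000, y=-1.300000:
  k1 = f(0.000000, -1.300000) = -2.551900
  k2 = f(0.080000, -1.504152) = -3.336335
  k3 = f(0.080000, -1.566907) = -3.627347
  k4 = f(0.160000, -1.880376) = -5.179076
  y ← -1.300000 + (0.16/6)·(k1 + 2k2 + 2k3 + k4) = -1.877556
s=0.160000, y=-1.877556:
  k1 = f(0.160000, -1.877556) = -5.163075
  k2 = f(0.240000, -2.290602) = -7.682753
  k3 = f(0.240000, -2.492176) = -9.138521
  k4 = f(0.320000, -3.339719) = -16.522123
  y ← -1.877556 + (0.16/6)·(k1 + 2k2 + 2k3 + k4) = -3.352962
y(0.32) ≈ -3.3530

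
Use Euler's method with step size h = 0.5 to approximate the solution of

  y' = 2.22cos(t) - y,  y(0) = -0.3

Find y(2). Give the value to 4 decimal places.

Euler: y_{n+1} = y_n + h·f(t_n, y_n).
t=0.000000, y=-0.300000: f=2.520000 → y ← -0.300000 + 0.5·2.520000 = 0.960000
t=0.500000, y=0.960000: f=0.988233 → y ← 0.960000 + 0.5·0.988233 = 1.454117
t=1.000000, y=1.454117: f=-0.254646 → y ← 1.454117 + 0.5·(-0.254646) = 1.326794
t=1.500000, y=1.326794: f=-1.169757 → y ← 1.326794 + 0.5·(-1.169757) = 0.741915
y(2) ≈ 0.7419

0.7419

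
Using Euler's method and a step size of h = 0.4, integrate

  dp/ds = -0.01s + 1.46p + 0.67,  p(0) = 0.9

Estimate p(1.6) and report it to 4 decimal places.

Euler: p_{n+1} = p_n + h·f(s_n, p_n).
s=0.000000, p=0.900000: f=1.984000 → p ← 0.900000 + 0.4·1.984000 = 1.693600
s=0.400000, p=1.693600: f=3.138656 → p ← 1.693600 + 0.4·3.138656 = 2.949062
s=0.800000, p=2.949062: f=4.967631 → p ← 2.949062 + 0.4·4.967631 = 4.936115
s=1.200000, p=4.936115: f=7.864728 → p ← 4.936115 + 0.4·7.864728 = 8.082006
p(1.6) ≈ 8.0820

8.0820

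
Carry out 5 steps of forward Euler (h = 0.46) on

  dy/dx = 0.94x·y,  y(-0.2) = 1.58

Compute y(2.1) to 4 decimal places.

Euler: y_{n+1} = y_n + h·f(x_n, y_n).
x=-0.200000, y=1.580000: f=-0.297040 → y ← 1.580000 + 0.46·(-0.297040) = 1.443362
x=0.260000, y=1.443362: f=0.352758 → y ← 1.443362 + 0.46·0.352758 = 1.605630
x=0.720000, y=1.605630: f=1.086690 → y ← 1.605630 + 0.46·1.086690 = 2.105508
x=1.180000, y=2.105508: f=2.335429 → y ← 2.105508 + 0.46·2.335429 = 3.179805
x=1.640000, y=3.179805: f=4.901988 → y ← 3.179805 + 0.46·4.901988 = 5.434719
y(2.1) ≈ 5.4347

5.4347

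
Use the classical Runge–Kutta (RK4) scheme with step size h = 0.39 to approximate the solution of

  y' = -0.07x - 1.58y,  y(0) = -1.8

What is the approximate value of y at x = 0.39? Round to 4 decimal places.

-0.9776

RK4: k1 = f(x_n, y_n); k2 = f(x_n + h/2, y_n + (h/2)·k1); k3 = f(x_n + h/2, y_n + (h/2)·k2); k4 = f(x_n + h, y_n + h·k3); y_{n+1} = y_n + (h/6)·(k1 + 2k2 + 2k3 + k4).
x=0.000000, y=-1.800000:
  k1 = f(0.000000, -1.800000) = 2.844000
  k2 = f(0.195000, -1.245420) = 1.954114
  k3 = f(0.195000, -1.418948) = 2.228288
  k4 = f(0.390000, -0.930968) = 1.443629
  y ← -1.800000 + (0.39/6)·(k1 + 2k2 + 2k3 + k4) = -0.977592
y(0.39) ≈ -0.9776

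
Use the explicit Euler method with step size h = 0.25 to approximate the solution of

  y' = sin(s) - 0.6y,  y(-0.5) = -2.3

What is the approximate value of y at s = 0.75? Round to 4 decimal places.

-0.9486

Euler: y_{n+1} = y_n + h·f(s_n, y_n).
s=-0.500000, y=-2.300000: f=0.900574 → y ← -2.300000 + 0.25·0.900574 = -2.074856
s=-0.250000, y=-2.074856: f=0.997510 → y ← -2.074856 + 0.25·0.997510 = -1.825479
s=0.000000, y=-1.825479: f=1.095287 → y ← -1.825479 + 0.25·1.095287 = -1.551657
s=0.250000, y=-1.551657: f=1.178398 → y ← -1.551657 + 0.25·1.178398 = -1.257058
s=0.500000, y=-1.257058: f=1.233660 → y ← -1.257058 + 0.25·1.233660 = -0.948643
y(0.75) ≈ -0.9486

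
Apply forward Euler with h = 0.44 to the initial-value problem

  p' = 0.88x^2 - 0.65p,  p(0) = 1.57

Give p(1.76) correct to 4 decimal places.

1.3350

Euler: p_{n+1} = p_n + h·f(x_n, p_n).
x=0.000000, p=1.570000: f=-1.020500 → p ← 1.570000 + 0.44·(-1.020500) = 1.120980
x=0.440000, p=1.120980: f=-0.558269 → p ← 1.120980 + 0.44·(-0.558269) = 0.875342
x=0.880000, p=0.875342: f=0.112500 → p ← 0.875342 + 0.44·0.112500 = 0.924842
x=1.320000, p=0.924842: f=0.932165 → p ← 0.924842 + 0.44·0.932165 = 1.334994
p(1.76) ≈ 1.3350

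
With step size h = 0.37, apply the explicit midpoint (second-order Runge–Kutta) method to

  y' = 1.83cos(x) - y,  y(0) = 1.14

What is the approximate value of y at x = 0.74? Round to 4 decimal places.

1.3922

Midpoint: k1 = f(x_n, y_n); k2 = f(x_n + h/2, y_n + (h/2)·k1); y_{n+1} = y_n + h·k2.
x=0.000000, y=1.140000:
  k1 = f(0.000000, 1.140000) = 0.690000
  k2 = f(0.185000, 1.267650) = 0.531123
  y ← 1.140000 + 0.37·0.531123 = 1.336516
x=0.370000, y=1.336516:
  k1 = f(0.370000, 1.336516) = 0.369643
  k2 = f(0.555000, 1.404900) = 0.150418
  y ← 1.336516 + 0.37·0.150418 = 1.392170
y(0.74) ≈ 1.3922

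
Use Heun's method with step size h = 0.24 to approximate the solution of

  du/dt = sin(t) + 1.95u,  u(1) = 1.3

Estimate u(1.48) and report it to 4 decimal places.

3.9341

Heun: k1 = f(t_n, u_n); k2 = f(t_n + h, u_n + h·k1); u_{n+1} = u_n + (h/2)·(k1 + k2).
t=1.000000, u=1.300000:
  k1 = f(1.000000, 1.300000) = 3.376471
  k2 = f(1.240000, 2.110353) = 5.060972
  u ← 1.300000 + (0.24/2)·(3.376471 + 5.060972) = 2.312493
t=1.240000, u=2.312493:
  k1 = f(1.240000, 2.312493) = 5.455146
  k2 = f(1.480000, 3.621728) = 8.058251
  u ← 2.312493 + (0.24/2)·(5.455146 + 8.058251) = 3.934101
u(1.48) ≈ 3.9341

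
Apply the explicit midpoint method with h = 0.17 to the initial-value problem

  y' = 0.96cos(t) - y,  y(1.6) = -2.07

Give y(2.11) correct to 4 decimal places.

-1.3624

Midpoint: k1 = f(t_n, y_n); k2 = f(t_n + h/2, y_n + (h/2)·k1); y_{n+1} = y_n + h·k2.
t=1.600000, y=-2.070000:
  k1 = f(1.600000, -2.070000) = 2.041968
  k2 = f(1.685000, -1.896433) = 1.787035
  y ← -2.070000 + 0.17·1.787035 = -1.766204
t=1.770000, y=-1.766204:
  k1 = f(1.770000, -1.766204) = 1.576231
  k2 = f(1.855000, -1.632224) = 1.363047
  y ← -1.766204 + 0.17·1.363047 = -1.534486
t=1.940000, y=-1.534486:
  k1 = f(1.940000, -1.534486) = 1.188048
  k2 = f(2.025000, -1.433502) = 1.012305
  y ← -1.534486 + 0.17·1.012305 = -1.362394
y(2.11) ≈ -1.3624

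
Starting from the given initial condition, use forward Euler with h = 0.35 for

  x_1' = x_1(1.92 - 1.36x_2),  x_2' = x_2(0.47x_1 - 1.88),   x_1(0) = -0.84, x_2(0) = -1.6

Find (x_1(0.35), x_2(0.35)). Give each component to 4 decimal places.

Euler on (x_1,x_2): x_1_{n+1} = x_1_n + h·x_1', x_2_{n+1} = x_2_n + h·x_2'.
0.000000: (-0.840000, -1.600000); f=(-3.440640, 3.639680) → (-2.044224, -0.326112)
(x_1(0.35), x_2(0.35)) ≈ (-2.0442, -0.3261)

-2.0442, -0.3261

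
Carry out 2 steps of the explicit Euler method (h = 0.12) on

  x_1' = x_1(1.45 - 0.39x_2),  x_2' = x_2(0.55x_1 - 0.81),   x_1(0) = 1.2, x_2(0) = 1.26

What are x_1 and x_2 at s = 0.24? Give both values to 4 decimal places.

Euler on (x_1,x_2): x_1_{n+1} = x_1_n + h·x_1', x_2_{n+1} = x_2_n + h·x_2'.
0.000000: (1.200000, 1.260000); f=(1.150320, -0.189000) → (1.338038, 1.237320)
0.120000: (1.338038, 1.237320); f=(1.294479, -0.091659) → (1.493376, 1.226321)
(x_1(0.24), x_2(0.24)) ≈ (1.4934, 1.2263)

1.4934, 1.2263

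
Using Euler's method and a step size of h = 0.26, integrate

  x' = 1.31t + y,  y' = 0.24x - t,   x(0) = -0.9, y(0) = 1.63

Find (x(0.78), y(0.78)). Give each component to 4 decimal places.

Euler on (x,y): x_{n+1} = x_n + h·x', y_{n+1} = y_n + h·y'.
0.000000: (-0.900000, 1.630000); f=(1.630000, -0.216000) → (-0.476200, 1.573840)
0.260000: (-0.476200, 1.573840); f=(1.914440, -0.374288) → (0.021554, 1.476525)
0.520000: (0.021554, 1.476525); f=(2.157725, -0.514827) → (0.582563, 1.342670)
(x(0.78), y(0.78)) ≈ (0.5826, 1.3427)

0.5826, 1.3427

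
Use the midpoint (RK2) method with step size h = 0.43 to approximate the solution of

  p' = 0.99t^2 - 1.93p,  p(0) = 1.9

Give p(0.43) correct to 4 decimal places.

Midpoint: k1 = f(t_n, p_n); k2 = f(t_n + h/2, p_n + (h/2)·k1); p_{n+1} = p_n + h·k2.
t=0.000000, p=1.900000:
  k1 = f(0.000000, 1.900000) = -3.667000
  k2 = f(0.215000, 1.111595) = -2.099616
  p ← 1.900000 + 0.43·(-2.099616) = 0.997165
p(0.43) ≈ 0.9972

0.9972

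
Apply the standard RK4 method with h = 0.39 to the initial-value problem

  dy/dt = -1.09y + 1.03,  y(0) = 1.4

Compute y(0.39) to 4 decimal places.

1.2425

RK4: k1 = f(t_n, y_n); k2 = f(t_n + h/2, y_n + (h/2)·k1); k3 = f(t_n + h/2, y_n + (h/2)·k2); k4 = f(t_n + h, y_n + h·k3); y_{n+1} = y_n + (h/6)·(k1 + 2k2 + 2k3 + k4).
t=0.000000, y=1.400000:
  k1 = f(0.000000, 1.400000) = -0.496000
  k2 = f(0.195000, 1.303280) = -0.390575
  k3 = f(0.195000, 1.323838) = -0.412983
  k4 = f(0.390000, 1.238937) = -0.320441
  y ← 1.400000 + (0.39/6)·(k1 + 2k2 + 2k3 + k4) = 1.242469
y(0.39) ≈ 1.2425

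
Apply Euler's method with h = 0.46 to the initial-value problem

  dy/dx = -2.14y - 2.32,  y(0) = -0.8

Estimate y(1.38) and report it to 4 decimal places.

-1.0841

Euler: y_{n+1} = y_n + h·f(x_n, y_n).
x=0.000000, y=-0.800000: f=-0.608000 → y ← -0.800000 + 0.46·(-0.608000) = -1.079680
x=0.460000, y=-1.079680: f=-0.009485 → y ← -1.079680 + 0.46·(-0.009485) = -1.084043
x=0.920000, y=-1.084043: f=-0.000148 → y ← -1.084043 + 0.46·(-0.000148) = -1.084111
y(1.38) ≈ -1.0841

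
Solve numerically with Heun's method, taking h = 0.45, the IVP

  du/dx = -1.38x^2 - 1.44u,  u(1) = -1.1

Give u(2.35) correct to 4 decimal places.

Heun: k1 = f(x_n, u_n); k2 = f(x_n + h, u_n + h·k1); u_{n+1} = u_n + (h/2)·(k1 + k2).
x=1.000000, u=-1.100000:
  k1 = f(1.000000, -1.100000) = 0.204000
  k2 = f(1.450000, -1.008200) = -1.449642
  u ← -1.100000 + (0.45/2)·(0.204000 + (-1.449642)) = -1.380269
x=1.450000, u=-1.380269:
  k1 = f(1.450000, -1.380269) = -0.913862
  k2 = f(1.900000, -1.791507) = -2.402029
  u ← -1.380269 + (0.45/2)·(-0.913862 + (-2.402029)) = -2.126345
x=1.900000, u=-2.126345:
  k1 = f(1.900000, -2.126345) = -1.919863
  k2 = f(2.350000, -2.990283) = -3.315042
  u ← -2.126345 + (0.45/2)·(-1.919863 + (-3.315042)) = -3.304199
u(2.35) ≈ -3.3042

-3.3042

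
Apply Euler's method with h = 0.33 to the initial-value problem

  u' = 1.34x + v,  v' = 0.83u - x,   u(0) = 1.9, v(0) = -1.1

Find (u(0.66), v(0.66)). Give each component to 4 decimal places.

1.4917, -0.2675

Euler on (u,v): u_{n+1} = u_n + h·u', v_{n+1} = v_n + h·v'.
0.000000: (1.900000, -1.100000); f=(-1.100000, 1.577000) → (1.537000, -0.579590)
0.330000: (1.537000, -0.579590); f=(-0.137390, 0.945710) → (1.491661, -0.267506)
(u(0.66), v(0.66)) ≈ (1.4917, -0.2675)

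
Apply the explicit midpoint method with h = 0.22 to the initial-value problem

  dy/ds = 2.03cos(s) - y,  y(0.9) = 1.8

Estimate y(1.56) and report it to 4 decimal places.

Midpoint: k1 = f(s_n, y_n); k2 = f(s_n + h/2, y_n + (h/2)·k1); y_{n+1} = y_n + h·k2.
s=0.900000, y=1.800000:
  k1 = f(0.900000, 1.800000) = -0.538132
  k2 = f(1.010000, 1.740806) = -0.661128
  y ← 1.800000 + 0.22·(-0.661128) = 1.654552
s=1.120000, y=1.654552:
  k1 = f(1.120000, 1.654552) = -0.770116
  k2 = f(1.230000, 1.569839) = -0.891336
  y ← 1.654552 + 0.22·(-0.891336) = 1.458458
s=1.340000, y=1.458458:
  k1 = f(1.340000, 1.458458) = -0.994090
  k2 = f(1.450000, 1.349108) = -1.104487
  y ← 1.458458 + 0.22·(-1.104487) = 1.215471
y(1.56) ≈ 1.2155

1.2155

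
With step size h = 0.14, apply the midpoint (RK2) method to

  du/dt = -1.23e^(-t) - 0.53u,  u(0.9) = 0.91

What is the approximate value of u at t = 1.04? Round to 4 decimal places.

Midpoint: k1 = f(t_n, u_n); k2 = f(t_n + h/2, u_n + (h/2)·k1); u_{n+1} = u_n + h·k2.
t=0.900000, u=0.910000:
  k1 = f(0.900000, 0.910000) = -0.982381
  k2 = f(0.970000, 0.841233) = -0.912126
  u ← 0.910000 + 0.14·(-0.912126) = 0.782302
u(1.04) ≈ 0.7823

0.7823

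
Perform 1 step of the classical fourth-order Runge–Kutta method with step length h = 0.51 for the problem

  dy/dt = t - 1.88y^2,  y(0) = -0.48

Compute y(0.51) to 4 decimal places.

RK4: k1 = f(t_n, y_n); k2 = f(t_n + h/2, y_n + (h/2)·k1); k3 = f(t_n + h/2, y_n + (h/2)·k2); k4 = f(t_n + h, y_n + h·k3); y_{n+1} = y_n + (h/6)·(k1 + 2k2 + 2k3 + k4).
t=0.000000, y=-0.480000:
  k1 = f(0.000000, -0.480000) = -0.433152
  k2 = f(0.255000, -0.590454) = -0.400435
  k3 = f(0.255000, -0.582111) = -0.382044
  k4 = f(0.510000, -0.674842) = -0.346175
  y ← -0.480000 + (0.51/6)·(k1 + 2k2 + 2k3 + k4) = -0.679264
y(0.51) ≈ -0.6793

-0.6793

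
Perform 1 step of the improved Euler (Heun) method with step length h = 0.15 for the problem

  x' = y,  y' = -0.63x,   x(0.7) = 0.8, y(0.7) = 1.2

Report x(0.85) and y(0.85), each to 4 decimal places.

0.9743, 1.1159

Heun on (x,y): k1 = f(t_n, state_n); k2 = f(t_n + h, state_n + h·k1); state_{n+1} = state_n + (h/2)·(k1 + k2).
0.700000: (0.800000, 1.200000)
  k1 = (1.200000, -0.504000)
  predictor → (0.980000, 1.124400)
  k2 = (1.124400, -0.617400)
  → (0.974330, 1.115895)
(x(0.85), y(0.85)) ≈ (0.9743, 1.1159)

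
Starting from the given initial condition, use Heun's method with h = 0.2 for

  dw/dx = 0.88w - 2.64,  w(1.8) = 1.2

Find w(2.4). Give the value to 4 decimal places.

-0.0447

Heun: k1 = f(x_n, w_n); k2 = f(x_n + h, w_n + h·k1); w_{n+1} = w_n + (h/2)·(k1 + k2).
x=1.800000, w=1.200000:
  k1 = f(1.800000, 1.200000) = -1.584000
  k2 = f(2.000000, 0.883200) = -1.862784
  w ← 1.200000 + (0.2/2)·(-1.584000 + (-1.862784)) = 0.855322
x=2.000000, w=0.855322:
  k1 = f(2.000000, 0.855322) = -1.887317
  k2 = f(2.200000, 0.477858) = -2.219485
  w ← 0.855322 + (0.2/2)·(-1.887317 + (-2.219485)) = 0.444641
x=2.200000, w=0.444641:
  k1 = f(2.200000, 0.444641) = -2.248716
  k2 = f(2.400000, -0.005102) = -2.644489
  w ← 0.444641 + (0.2/2)·(-2.248716 + (-2.644489)) = -0.044679
w(2.4) ≈ -0.0447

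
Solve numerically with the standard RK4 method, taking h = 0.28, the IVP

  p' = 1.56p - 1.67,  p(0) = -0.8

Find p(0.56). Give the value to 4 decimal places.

RK4: k1 = f(s_n, p_n); k2 = f(s_n + h/2, p_n + (h/2)·k1); k3 = f(s_n + h/2, p_n + (h/2)·k2); k4 = f(s_n + h, p_n + h·k3); p_{n+1} = p_n + (h/6)·(k1 + 2k2 + 2k3 + k4).
s=0.000000, p=-0.800000:
  k1 = f(0.000000, -0.800000) = -2.918000
  k2 = f(0.140000, -1.208520) = -3.555291
  k3 = f(0.140000, -1.297741) = -3.694476
  k4 = f(0.280000, -1.834453) = -4.531747
  p ← -0.800000 + (0.28/6)·(k1 + 2k2 + 2k3 + k4) = -1.824300
s=0.280000, p=-1.824300:
  k1 = f(0.280000, -1.824300) = -4.515908
  k2 = f(0.420000, -2.456527) = -5.502182
  k3 = f(0.420000, -2.594605) = -5.717584
  k4 = f(0.560000, -3.425223) = -7.013348
  p ← -1.824300 + (0.28/6)·(k1 + 2k2 + 2k3 + k4) = -3.409510
p(0.56) ≈ -3.4095

-3.4095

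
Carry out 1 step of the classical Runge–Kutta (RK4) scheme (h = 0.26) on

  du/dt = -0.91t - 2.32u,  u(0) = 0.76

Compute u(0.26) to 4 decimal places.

0.3907

RK4: k1 = f(t_n, u_n); k2 = f(t_n + h/2, u_n + (h/2)·k1); k3 = f(t_n + h/2, u_n + (h/2)·k2); k4 = f(t_n + h, u_n + h·k3); u_{n+1} = u_n + (h/6)·(k1 + 2k2 + 2k3 + k4).
t=0.000000, u=0.760000:
  k1 = f(0.000000, 0.760000) = -1.763200
  k2 = f(0.130000, 0.530784) = -1.349719
  k3 = f(0.130000, 0.584537) = -1.474425
  k4 = f(0.260000, 0.376650) = -1.110427
  u ← 0.760000 + (0.26/6)·(k1 + 2k2 + 2k3 + k4) = 0.390717
u(0.26) ≈ 0.3907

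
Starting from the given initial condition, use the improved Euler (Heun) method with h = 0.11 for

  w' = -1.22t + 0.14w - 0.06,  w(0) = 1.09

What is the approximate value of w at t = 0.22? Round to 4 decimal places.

Heun: k1 = f(t_n, w_n); k2 = f(t_n + h, w_n + h·k1); w_{n+1} = w_n + (h/2)·(k1 + k2).
t=0.000000, w=1.090000:
  k1 = f(0.000000, 1.090000) = 0.092600
  k2 = f(0.110000, 1.100186) = -0.040174
  w ← 1.090000 + (0.11/2)·(0.092600 + (-0.040174)) = 1.092883
t=0.110000, w=1.092883:
  k1 = f(0.110000, 1.092883) = -0.041196
  k2 = f(0.220000, 1.088352) = -0.176031
  w ← 1.092883 + (0.11/2)·(-0.041196 + (-0.176031)) = 1.080936
w(0.22) ≈ 1.0809

1.0809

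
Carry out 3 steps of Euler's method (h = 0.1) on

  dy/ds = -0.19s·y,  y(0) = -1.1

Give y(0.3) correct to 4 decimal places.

Euler: y_{n+1} = y_n + h·f(s_n, y_n).
s=0.000000, y=-1.100000: f=0.000000 → y ← -1.100000 + 0.1·0.000000 = -1.100000
s=0.100000, y=-1.100000: f=0.020900 → y ← -1.100000 + 0.1·0.020900 = -1.097910
s=0.200000, y=-1.097910: f=0.041721 → y ← -1.097910 + 0.1·0.041721 = -1.093738
y(0.3) ≈ -1.0937

-1.0937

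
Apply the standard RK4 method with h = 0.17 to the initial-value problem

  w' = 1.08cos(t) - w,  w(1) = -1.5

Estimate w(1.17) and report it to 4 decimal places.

RK4: k1 = f(t_n, w_n); k2 = f(t_n + h/2, w_n + (h/2)·k1); k3 = f(t_n + h/2, w_n + (h/2)·k2); k4 = f(t_n + h, w_n + h·k3); w_{n+1} = w_n + (h/6)·(k1 + 2k2 + 2k3 + k4).
t=1.000000, w=-1.500000:
  k1 = f(1.000000, -1.500000) = 2.083526
  k2 = f(1.085000, -1.322900) = 1.827166
  k3 = f(1.085000, -1.344691) = 1.848957
  k4 = f(1.170000, -1.185677) = 1.607041
  w ← -1.500000 + (0.17/6)·(k1 + 2k2 + 2k3 + k4) = -1.187120
w(1.17) ≈ -1.1871

-1.1871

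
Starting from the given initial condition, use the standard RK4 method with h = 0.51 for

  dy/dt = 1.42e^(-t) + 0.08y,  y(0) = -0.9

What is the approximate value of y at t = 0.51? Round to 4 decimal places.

-0.3574

RK4: k1 = f(t_n, y_n); k2 = f(t_n + h/2, y_n + (h/2)·k1); k3 = f(t_n + h/2, y_n + (h/2)·k2); k4 = f(t_n + h, y_n + h·k3); y_{n+1} = y_n + (h/6)·(k1 + 2k2 + 2k3 + k4).
t=0.000000, y=-0.900000:
  k1 = f(0.000000, -0.900000) = 1.348000
  k2 = f(0.255000, -0.556260) = 1.055881
  k3 = f(0.255000, -0.630750) = 1.049921
  k4 = f(0.510000, -0.364540) = 0.823541
  y ← -0.900000 + (0.51/6)·(k1 + 2k2 + 2k3 + k4) = -0.357433
y(0.51) ≈ -0.3574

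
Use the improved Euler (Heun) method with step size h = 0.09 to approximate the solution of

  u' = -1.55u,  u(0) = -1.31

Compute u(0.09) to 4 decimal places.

Heun: k1 = f(x_n, u_n); k2 = f(x_n + h, u_n + h·k1); u_{n+1} = u_n + (h/2)·(k1 + k2).
x=0.000000, u=-1.310000:
  k1 = f(0.000000, -1.310000) = 2.030500
  k2 = f(0.090000, -1.127255) = 1.747245
  u ← -1.310000 + (0.09/2)·(2.030500 + 1.747245) = -1.140001
u(0.09) ≈ -1.1400

-1.1400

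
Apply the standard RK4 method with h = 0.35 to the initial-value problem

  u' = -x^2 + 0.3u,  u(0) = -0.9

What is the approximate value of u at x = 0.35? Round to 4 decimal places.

RK4: k1 = f(x_n, u_n); k2 = f(x_n + h/2, u_n + (h/2)·k1); k3 = f(x_n + h/2, u_n + (h/2)·k2); k4 = f(x_n + h, u_n + h·k3); u_{n+1} = u_n + (h/6)·(k1 + 2k2 + 2k3 + k4).
x=0.000000, u=-0.900000:
  k1 = f(0.000000, -0.900000) = -0.270000
  k2 = f(0.175000, -0.947250) = -0.314800
  k3 = f(0.175000, -0.955090) = -0.317152
  k4 = f(0.350000, -1.011003) = -0.425801
  u ← -0.900000 + (0.35/6)·(k1 + 2k2 + 2k3 + k4) = -1.014316
u(0.35) ≈ -1.0143

-1.0143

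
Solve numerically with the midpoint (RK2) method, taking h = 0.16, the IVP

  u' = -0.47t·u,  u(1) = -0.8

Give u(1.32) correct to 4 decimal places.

Midpoint: k1 = f(t_n, u_n); k2 = f(t_n + h/2, u_n + (h/2)·k1); u_{n+1} = u_n + h·k2.
t=1.000000, u=-0.800000:
  k1 = f(1.000000, -0.800000) = 0.376000
  k2 = f(1.080000, -0.769920) = 0.390811
  u ← -0.800000 + 0.16·0.390811 = -0.737470
t=1.160000, u=-0.737470:
  k1 = f(1.160000, -0.737470) = 0.402069
  k2 = f(1.240000, -0.705305) = 0.411052
  u ← -0.737470 + 0.16·0.411052 = -0.671702
u(1.32) ≈ -0.6717

-0.6717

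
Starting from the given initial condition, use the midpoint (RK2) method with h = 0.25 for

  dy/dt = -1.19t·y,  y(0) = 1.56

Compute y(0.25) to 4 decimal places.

Midpoint: k1 = f(t_n, y_n); k2 = f(t_n + h/2, y_n + (h/2)·k1); y_{n+1} = y_n + h·k2.
t=0.000000, y=1.560000:
  k1 = f(0.000000, 1.560000) = 0.000000
  k2 = f(0.125000, 1.560000) = -0.232050
  y ← 1.560000 + 0.25·(-0.232050) = 1.501988
y(0.25) ≈ 1.5020

1.5020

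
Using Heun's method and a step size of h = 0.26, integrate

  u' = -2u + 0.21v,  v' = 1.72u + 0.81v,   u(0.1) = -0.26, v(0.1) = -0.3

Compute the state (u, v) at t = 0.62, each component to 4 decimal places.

Heun on (u,v): k1 = f(t_n, state_n); k2 = f(t_n + h, state_n + h·k1); state_{n+1} = state_n + (h/2)·(k1 + k2).
0.100000: (-0.260000, -0.300000)
  k1 = (0.457000, -0.690200)
  predictor → (-0.141180, -0.479452)
  k2 = (0.181675, -0.631186)
  → (-0.176972, -0.471780)
0.360000: (-0.176972, -0.471780)
  k1 = (0.254871, -0.686534)
  predictor → (-0.110706, -0.650279)
  k2 = (0.084853, -0.717140)
  → (-0.132808, -0.654258)
(u(0.62), v(0.62)) ≈ (-0.1328, -0.6543)

-0.1328, -0.6543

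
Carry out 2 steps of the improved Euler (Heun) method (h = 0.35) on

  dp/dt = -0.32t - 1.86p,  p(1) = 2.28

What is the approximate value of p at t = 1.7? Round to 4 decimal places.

Heun: k1 = f(t_n, p_n); k2 = f(t_n + h, p_n + h·k1); p_{n+1} = p_n + (h/2)·(k1 + k2).
t=1.000000, p=2.280000:
  k1 = f(1.000000, 2.280000) = -4.560800
  k2 = f(1.350000, 0.683720) = -1.703719
  p ← 2.280000 + (0.35/2)·(-4.560800 + (-1.703719)) = 1.183709
t=1.350000, p=1.183709:
  k1 = f(1.350000, 1.183709) = -2.633699
  k2 = f(1.700000, 0.261914) = -1.031161
  p ← 1.183709 + (0.35/2)·(-2.633699 + (-1.031161)) = 0.542359
p(1.7) ≈ 0.5424

0.5424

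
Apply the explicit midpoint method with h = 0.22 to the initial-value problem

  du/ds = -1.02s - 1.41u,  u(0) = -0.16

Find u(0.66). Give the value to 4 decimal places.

-0.2348

Midpoint: k1 = f(s_n, u_n); k2 = f(s_n + h/2, u_n + (h/2)·k1); u_{n+1} = u_n + h·k2.
s=0.000000, u=-0.160000:
  k1 = f(0.000000, -0.160000) = 0.225600
  k2 = f(0.110000, -0.135184) = 0.078409
  u ← -0.160000 + 0.22·0.078409 = -0.142750
s=0.220000, u=-0.142750:
  k1 = f(0.220000, -0.142750) = -0.023123
  k2 = f(0.330000, -0.145293) = -0.131736
  u ← -0.142750 + 0.22·(-0.131736) = -0.171732
s=0.440000, u=-0.171732:
  k1 = f(0.440000, -0.171732) = -0.206658
  k2 = f(0.550000, -0.194464) = -0.286805
  u ← -0.171732 + 0.22·(-0.286805) = -0.234829
u(0.66) ≈ -0.2348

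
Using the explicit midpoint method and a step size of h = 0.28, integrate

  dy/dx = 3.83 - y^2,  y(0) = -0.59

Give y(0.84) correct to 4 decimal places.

1.6478

Midpoint: k1 = f(x_n, y_n); k2 = f(x_n + h/2, y_n + (h/2)·k1); y_{n+1} = y_n + h·k2.
x=0.000000, y=-0.590000:
  k1 = f(0.000000, -0.590000) = 3.481900
  k2 = f(0.140000, -0.102534) = 3.819487
  y ← -0.590000 + 0.28·3.819487 = 0.479456
x=0.280000, y=0.479456:
  k1 = f(0.280000, 0.479456) = 3.600122
  k2 = f(0.420000, 0.983473) = 2.862780
  y ← 0.479456 + 0.28·2.862780 = 1.281035
x=0.560000, y=1.281035:
  k1 = f(0.560000, 1.281035) = 2.188950
  k2 = f(0.700000, 1.587488) = 1.309883
  y ← 1.281035 + 0.28·1.309883 = 1.647802
y(0.84) ≈ 1.6478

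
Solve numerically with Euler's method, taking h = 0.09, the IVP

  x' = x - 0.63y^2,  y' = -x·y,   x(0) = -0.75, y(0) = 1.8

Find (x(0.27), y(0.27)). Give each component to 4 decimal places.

Euler on (x,y): x_{n+1} = x_n + h·x', y_{n+1} = y_n + h·y'.
0.000000: (-0.750000, 1.800000); f=(-2.791200, 1.350000) → (-1.001208, 1.921500)
0.090000: (-1.001208, 1.921500); f=(-3.327270, 1.923821) → (-1.300662, 2.094644)
0.180000: (-1.300662, 2.094644); f=(-4.064808, 2.724424) → (-1.666495, 2.339842)
(x(0.27), y(0.27)) ≈ (-1.6665, 2.3398)

-1.6665, 2.3398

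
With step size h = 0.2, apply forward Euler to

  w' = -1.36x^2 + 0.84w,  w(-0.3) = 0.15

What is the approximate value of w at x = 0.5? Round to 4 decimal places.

0.2088

Euler: w_{n+1} = w_n + h·f(x_n, w_n).
x=-0.300000, w=0.150000: f=0.003600 → w ← 0.150000 + 0.2·0.003600 = 0.150720
x=-0.100000, w=0.150720: f=0.113005 → w ← 0.150720 + 0.2·0.113005 = 0.173321
x=0.100000, w=0.173321: f=0.131990 → w ← 0.173321 + 0.2·0.131990 = 0.199719
x=0.300000, w=0.199719: f=0.045364 → w ← 0.199719 + 0.2·0.045364 = 0.208792
w(0.5) ≈ 0.2088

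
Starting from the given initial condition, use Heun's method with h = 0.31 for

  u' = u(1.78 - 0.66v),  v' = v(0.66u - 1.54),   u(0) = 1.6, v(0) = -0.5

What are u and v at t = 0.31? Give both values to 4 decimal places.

Heun on (u,v): k1 = f(t_n, state_n); k2 = f(t_n + h, state_n + h·k1); state_{n+1} = state_n + (h/2)·(k1 + k2).
0.000000: (1.600000, -0.500000)
  k1 = (3.376000, 0.242000)
  predictor → (2.646560, -0.424980)
  k2 = (5.453202, -0.087856)
  → (2.968526, -0.476108)
(u(0.31), v(0.31)) ≈ (2.9685, -0.4761)

2.9685, -0.4761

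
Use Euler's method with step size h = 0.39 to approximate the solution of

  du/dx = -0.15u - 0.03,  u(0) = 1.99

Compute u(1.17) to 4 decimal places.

1.6277

Euler: u_{n+1} = u_n + h·f(x_n, u_n).
x=0.000000, u=1.990000: f=-0.328500 → u ← 1.990000 + 0.39·(-0.328500) = 1.861885
x=0.390000, u=1.861885: f=-0.309283 → u ← 1.861885 + 0.39·(-0.309283) = 1.741265
x=0.780000, u=1.741265: f=-0.291190 → u ← 1.741265 + 0.39·(-0.291190) = 1.627701
u(1.17) ≈ 1.6277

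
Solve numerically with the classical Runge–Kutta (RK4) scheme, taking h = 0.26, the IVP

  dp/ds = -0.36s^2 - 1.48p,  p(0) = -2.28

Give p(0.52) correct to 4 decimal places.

-1.0704

RK4: k1 = f(s_n, p_n); k2 = f(s_n + h/2, p_n + (h/2)·k1); k3 = f(s_n + h/2, p_n + (h/2)·k2); k4 = f(s_n + h, p_n + h·k3); p_{n+1} = p_n + (h/6)·(k1 + 2k2 + 2k3 + k4).
s=0.000000, p=-2.280000:
  k1 = f(0.000000, -2.280000) = 3.374400
  k2 = f(0.130000, -1.841328) = 2.719081
  k3 = f(0.130000, -1.926519) = 2.845165
  k4 = f(0.260000, -1.540257) = 2.255245
  p ← -2.280000 + (0.26/6)·(k1 + 2k2 + 2k3 + k4) = -1.553814
s=0.260000, p=-1.553814:
  k1 = f(0.260000, -1.553814) = 2.275309
  k2 = f(0.390000, -1.258024) = 1.807119
  k3 = f(0.390000, -1.318889) = 1.897199
  k4 = f(0.520000, -1.060542) = 1.472259
  p ← -1.553814 + (0.26/6)·(k1 + 2k2 + 2k3 + k4) = -1.070379
p(0.52) ≈ -1.0704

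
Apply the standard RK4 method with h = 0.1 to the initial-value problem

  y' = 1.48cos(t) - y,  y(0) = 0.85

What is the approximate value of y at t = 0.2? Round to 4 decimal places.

0.9623

RK4: k1 = f(t_n, y_n); k2 = f(t_n + h/2, y_n + (h/2)·k1); k3 = f(t_n + h/2, y_n + (h/2)·k2); k4 = f(t_n + h, y_n + h·k3); y_{n+1} = y_n + (h/6)·(k1 + 2k2 + 2k3 + k4).
t=0.000000, y=0.850000:
  k1 = f(0.000000, 0.850000) = 0.630000
  k2 = f(0.050000, 0.881500) = 0.596650
  k3 = f(0.050000, 0.879833) = 0.598318
  k4 = f(0.100000, 0.909832) = 0.562774
  y ← 0.850000 + (0.1/6)·(k1 + 2k2 + 2k3 + k4) = 0.909712
t=0.100000, y=0.909712:
  k1 = f(0.100000, 0.909712) = 0.562894
  k2 = f(0.150000, 0.937857) = 0.525525
  k3 = f(0.150000, 0.935988) = 0.527393
  k4 = f(0.200000, 0.962451) = 0.488047
  y ← 0.909712 + (0.1/6)·(k1 + 2k2 + 2k3 + k4) = 0.962325
y(0.2) ≈ 0.9623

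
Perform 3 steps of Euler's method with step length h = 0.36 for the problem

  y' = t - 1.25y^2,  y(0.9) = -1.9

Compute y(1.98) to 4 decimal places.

-31.1252

Euler: y_{n+1} = y_n + h·f(t_n, y_n).
t=0.900000, y=-1.900000: f=-3.612500 → y ← -1.900000 + 0.36·(-3.612500) = -3.200500
t=1.260000, y=-3.200500: f=-11.544000 → y ← -3.200500 + 0.36·(-11.544000) = -7.356340
t=1.620000, y=-7.356340: f=-66.024675 → y ← -7.356340 + 0.36·(-66.024675) = -31.125223
y(1.98) ≈ -31.1252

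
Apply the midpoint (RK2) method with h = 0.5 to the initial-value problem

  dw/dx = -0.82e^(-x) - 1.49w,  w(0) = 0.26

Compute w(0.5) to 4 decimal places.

Midpoint: k1 = f(x_n, w_n); k2 = f(x_n + h/2, w_n + (h/2)·k1); w_{n+1} = w_n + h·k2.
x=0.000000, w=0.260000:
  k1 = f(0.000000, 0.260000) = -1.207400
  k2 = f(0.250000, -0.041850) = -0.576260
  w ← 0.260000 + 0.5·(-0.576260) = -0.028130
w(0.5) ≈ -0.0281

-0.0281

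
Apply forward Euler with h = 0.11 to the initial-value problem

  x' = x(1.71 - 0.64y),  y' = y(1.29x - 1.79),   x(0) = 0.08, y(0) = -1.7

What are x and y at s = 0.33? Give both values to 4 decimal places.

Euler on (x,y): x_{n+1} = x_n + h·x', y_{n+1} = y_n + h·y'.
0.000000: (0.080000, -1.700000); f=(0.223840, 2.867560) → (0.104622, -1.384568)
0.110000: (0.104622, -1.384568); f=(0.271613, 2.291512) → (0.134500, -1.132502)
0.220000: (0.134500, -1.132502); f=(0.327480, 1.830684) → (0.170523, -0.931127)
(x(0.33), y(0.33)) ≈ (0.1705, -0.9311)

0.1705, -0.9311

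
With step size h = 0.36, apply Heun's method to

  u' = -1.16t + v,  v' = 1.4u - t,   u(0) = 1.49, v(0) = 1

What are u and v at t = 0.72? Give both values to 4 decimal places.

Heun on (u,v): k1 = f(t_n, state_n); k2 = f(t_n + h, state_n + h·k1); state_{n+1} = state_n + (h/2)·(k1 + k2).
0.000000: (1.490000, 1.000000)
  k1 = (1.000000, 2.086000)
  predictor → (1.850000, 1.750960)
  k2 = (1.333360, 2.230000)
  → (1.910005, 1.776880)
0.360000: (1.910005, 1.776880)
  k1 = (1.359280, 2.314007)
  predictor → (2.399346, 2.609922)
  k2 = (1.774722, 2.639084)
  → (2.474125, 2.668436)
(u(0.72), v(0.72)) ≈ (2.4741, 2.6684)

2.4741, 2.6684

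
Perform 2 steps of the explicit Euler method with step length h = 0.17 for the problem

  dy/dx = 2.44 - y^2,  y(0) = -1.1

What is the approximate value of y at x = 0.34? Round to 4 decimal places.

-0.6110

Euler: y_{n+1} = y_n + h·f(x_n, y_n).
x=0.000000, y=-1.100000: f=1.230000 → y ← -1.100000 + 0.17·1.230000 = -0.890900
x=0.170000, y=-0.890900: f=1.646297 → y ← -0.890900 + 0.17·1.646297 = -0.611029
y(0.34) ≈ -0.6110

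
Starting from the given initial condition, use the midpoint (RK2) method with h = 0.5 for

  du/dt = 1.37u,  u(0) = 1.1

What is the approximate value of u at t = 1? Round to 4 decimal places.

Midpoint: k1 = f(t_n, u_n); k2 = f(t_n + h/2, u_n + (h/2)·k1); u_{n+1} = u_n + h·k2.
t=0.000000, u=1.100000:
  k1 = f(0.000000, 1.100000) = 1.507000
  k2 = f(0.250000, 1.476750) = 2.023148
  u ← 1.100000 + 0.5·2.023148 = 2.111574
t=0.500000, u=2.111574:
  k1 = f(0.500000, 2.111574) = 2.892856
  k2 = f(0.750000, 2.834788) = 3.883659
  u ← 2.111574 + 0.5·3.883659 = 4.053403
u(1) ≈ 4.0534

4.0534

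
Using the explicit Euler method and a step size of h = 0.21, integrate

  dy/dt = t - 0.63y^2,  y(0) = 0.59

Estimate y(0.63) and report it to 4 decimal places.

0.5972

Euler: y_{n+1} = y_n + h·f(t_n, y_n).
t=0.000000, y=0.590000: f=-0.219303 → y ← 0.590000 + 0.21·(-0.219303) = 0.543946
t=0.210000, y=0.543946: f=0.023597 → y ← 0.543946 + 0.21·0.023597 = 0.548902
t=0.420000, y=0.548902: f=0.230185 → y ← 0.548902 + 0.21·0.230185 = 0.597241
y(0.63) ≈ 0.5972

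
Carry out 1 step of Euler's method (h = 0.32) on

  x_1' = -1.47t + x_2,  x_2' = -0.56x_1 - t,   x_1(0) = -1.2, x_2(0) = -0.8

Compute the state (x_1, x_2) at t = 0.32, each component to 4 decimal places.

-1.4560, -0.5850

Euler on (x_1,x_2): x_1_{n+1} = x_1_n + h·x_1', x_2_{n+1} = x_2_n + h·x_2'.
0.000000: (-1.200000, -0.800000); f=(-0.800000, 0.672000) → (-1.456000, -0.584960)
(x_1(0.32), x_2(0.32)) ≈ (-1.4560, -0.5850)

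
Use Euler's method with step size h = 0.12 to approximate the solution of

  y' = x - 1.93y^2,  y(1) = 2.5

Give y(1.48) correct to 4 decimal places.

0.8820

Euler: y_{n+1} = y_n + h·f(x_n, y_n).
x=1.000000, y=2.500000: f=-11.062500 → y ← 2.500000 + 0.12·(-11.062500) = 1.172500
x=1.120000, y=1.172500: f=-1.533280 → y ← 1.172500 + 0.12·(-1.533280) = 0.988506
x=1.240000, y=0.988506: f=-0.645890 → y ← 0.988506 + 0.12·(-0.645890) = 0.911000
x=1.360000, y=0.911000: f=-0.241746 → y ← 0.911000 + 0.12·(-0.241746) = 0.881990
y(1.48) ≈ 0.8820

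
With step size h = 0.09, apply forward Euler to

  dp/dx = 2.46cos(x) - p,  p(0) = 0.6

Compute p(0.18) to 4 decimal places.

0.9188

Euler: p_{n+1} = p_n + h·f(x_n, p_n).
x=0.000000, p=0.600000: f=1.860000 → p ← 0.600000 + 0.09·1.860000 = 0.767400
x=0.090000, p=0.767400: f=1.682644 → p ← 0.767400 + 0.09·1.682644 = 0.918838
p(0.18) ≈ 0.9188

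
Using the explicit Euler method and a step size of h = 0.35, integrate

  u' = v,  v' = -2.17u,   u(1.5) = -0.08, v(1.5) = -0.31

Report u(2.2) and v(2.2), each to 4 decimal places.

Euler on (u,v): u_{n+1} = u_n + h·u', v_{n+1} = v_n + h·v'.
1.500000: (-0.080000, -0.310000); f=(-0.310000, 0.173600) → (-0.188500, -0.249240)
1.850000: (-0.188500, -0.249240); f=(-0.249240, 0.409045) → (-0.275734, -0.106074)
(u(2.2), v(2.2)) ≈ (-0.2757, -0.1061)

-0.2757, -0.1061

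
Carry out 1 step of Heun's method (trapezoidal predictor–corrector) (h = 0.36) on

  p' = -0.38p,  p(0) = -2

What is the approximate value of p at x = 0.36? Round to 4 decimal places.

-1.7451

Heun: k1 = f(x_n, p_n); k2 = f(x_n + h, p_n + h·k1); p_{n+1} = p_n + (h/2)·(k1 + k2).
x=0.000000, p=-2.000000:
  k1 = f(0.000000, -2.000000) = 0.760000
  k2 = f(0.360000, -1.726400) = 0.656032
  p ← -2.000000 + (0.36/2)·(0.760000 + 0.656032) = -1.745114
p(0.36) ≈ -1.7451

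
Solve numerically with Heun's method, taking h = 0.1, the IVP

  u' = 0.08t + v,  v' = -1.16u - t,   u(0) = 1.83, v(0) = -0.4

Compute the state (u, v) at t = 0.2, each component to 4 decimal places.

1.7087, -0.8329

Heun on (u,v): k1 = f(t_n, state_n); k2 = f(t_n + h, state_n + h·k1); state_{n+1} = state_n + (h/2)·(k1 + k2).
0.000000: (1.830000, -0.400000)
  k1 = (-0.400000, -2.122800)
  predictor → (1.790000, -0.612280)
  k2 = (-0.604280, -2.176400)
  → (1.779786, -0.614960)
0.100000: (1.779786, -0.614960)
  k1 = (-0.606960, -2.164552)
  predictor → (1.719090, -0.831415)
  k2 = (-0.815415, -2.194144)
  → (1.708667, -0.832895)
(u(0.2), v(0.2)) ≈ (1.7087, -0.8329)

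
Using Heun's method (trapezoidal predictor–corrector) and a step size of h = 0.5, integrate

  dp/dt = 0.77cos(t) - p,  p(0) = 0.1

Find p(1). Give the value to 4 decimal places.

0.3933

Heun: k1 = f(t_n, p_n); k2 = f(t_n + h, p_n + h·k1); p_{n+1} = p_n + (h/2)·(k1 + k2).
t=0.000000, p=0.100000:
  k1 = f(0.000000, 0.100000) = 0.670000
  k2 = f(0.500000, 0.435000) = 0.240739
  p ← 0.100000 + (0.5/2)·(0.670000 + 0.240739) = 0.327685
t=0.500000, p=0.327685:
  k1 = f(0.500000, 0.327685) = 0.348054
  k2 = f(1.000000, 0.501712) = -0.085679
  p ← 0.327685 + (0.5/2)·(0.348054 + (-0.085679)) = 0.393278
p(1) ≈ 0.3933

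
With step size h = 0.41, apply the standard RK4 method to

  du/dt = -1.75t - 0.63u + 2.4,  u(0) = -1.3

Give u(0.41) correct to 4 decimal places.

-0.2722

RK4: k1 = f(t_n, u_n); k2 = f(t_n + h/2, u_n + (h/2)·k1); k3 = f(t_n + h/2, u_n + (h/2)·k2); k4 = f(t_n + h, u_n + h·k3); u_{n+1} = u_n + (h/6)·(k1 + 2k2 + 2k3 + k4).
t=0.000000, u=-1.300000:
  k1 = f(0.000000, -1.300000) = 3.219000
  k2 = f(0.205000, -0.640105) = 2.444516
  k3 = f(0.205000, -0.798874) = 2.544541
  k4 = f(0.410000, -0.256738) = 1.844245
  u ← -1.300000 + (0.41/6)·(k1 + 2k2 + 2k3 + k4) = -0.272174
u(0.41) ≈ -0.2722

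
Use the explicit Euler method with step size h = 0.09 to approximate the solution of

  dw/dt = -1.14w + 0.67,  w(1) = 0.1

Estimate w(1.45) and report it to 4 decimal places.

0.3039

Euler: w_{n+1} = w_n + h·f(t_n, w_n).
t=1.000000, w=0.100000: f=0.556000 → w ← 0.100000 + 0.09·0.556000 = 0.150040
t=1.090000, w=0.150040: f=0.498954 → w ← 0.150040 + 0.09·0.498954 = 0.194946
t=1.180000, w=0.194946: f=0.447762 → w ← 0.194946 + 0.09·0.447762 = 0.235244
t=1.270000, w=0.235244: f=0.401821 → w ← 0.235244 + 0.09·0.401821 = 0.271408
t=1.360000, w=0.271408: f=0.360594 → w ← 0.271408 + 0.09·0.360594 = 0.303862
w(1.45) ≈ 0.3039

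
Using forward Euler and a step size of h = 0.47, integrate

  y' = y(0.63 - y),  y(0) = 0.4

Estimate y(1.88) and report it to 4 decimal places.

0.5434

Euler: y_{n+1} = y_n + h·f(s_n, y_n).
s=0.000000, y=0.400000: f=0.092000 → y ← 0.400000 + 0.47·0.092000 = 0.443240
s=0.470000, y=0.443240: f=0.082780 → y ← 0.443240 + 0.47·0.082780 = 0.482146
s=0.940000, y=0.482146: f=0.071287 → y ← 0.482146 + 0.47·0.071287 = 0.515651
s=1.410000, y=0.515651: f=0.058964 → y ← 0.515651 + 0.47·0.058964 = 0.543364
y(1.88) ≈ 0.5434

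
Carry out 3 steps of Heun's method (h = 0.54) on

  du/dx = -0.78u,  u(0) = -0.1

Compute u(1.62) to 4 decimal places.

Heun: k1 = f(x_n, u_n); k2 = f(x_n + h, u_n + h·k1); u_{n+1} = u_n + (h/2)·(k1 + k2).
x=0.000000, u=-0.100000:
  k1 = f(0.000000, -0.100000) = 0.078000
  k2 = f(0.540000, -0.057880) = 0.045146
  u ← -0.100000 + (0.54/2)·(0.078000 + 0.045146) = -0.066750
x=0.540000, u=-0.066750:
  k1 = f(0.540000, -0.066750) = 0.052065
  k2 = f(1.080000, -0.038635) = 0.030135
  u ← -0.066750 + (0.54/2)·(0.052065 + 0.030135) = -0.044556
x=1.080000, u=-0.044556:
  k1 = f(1.080000, -0.044556) = 0.034754
  k2 = f(1.620000, -0.025789) = 0.020116
  u ← -0.044556 + (0.54/2)·(0.034754 + 0.020116) = -0.029742
u(1.62) ≈ -0.0297

-0.0297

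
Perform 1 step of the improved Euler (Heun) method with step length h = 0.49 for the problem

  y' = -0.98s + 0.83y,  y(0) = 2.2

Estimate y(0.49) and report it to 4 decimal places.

3.1590

Heun: k1 = f(s_n, y_n); k2 = f(s_n + h, y_n + h·k1); y_{n+1} = y_n + (h/2)·(k1 + k2).
s=0.000000, y=2.200000:
  k1 = f(0.000000, 2.200000) = 1.826000
  k2 = f(0.490000, 3.094740) = 2.088434
  y ← 2.200000 + (0.49/2)·(1.826000 + 2.088434) = 3.159036
y(0.49) ≈ 3.1590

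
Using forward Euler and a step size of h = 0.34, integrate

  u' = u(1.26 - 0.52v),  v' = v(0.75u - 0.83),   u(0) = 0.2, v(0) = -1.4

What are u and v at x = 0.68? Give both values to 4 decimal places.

Euler on (u,v): u_{n+1} = u_n + h·u', v_{n+1} = v_n + h·v'.
0.000000: (0.200000, -1.400000); f=(0.397600, 0.952000) → (0.335184, -1.076320)
0.340000: (0.335184, -1.076320); f=(0.609930, 0.622772) → (0.542560, -0.864578)
(u(0.68), v(0.68)) ≈ (0.5426, -0.8646)

0.5426, -0.8646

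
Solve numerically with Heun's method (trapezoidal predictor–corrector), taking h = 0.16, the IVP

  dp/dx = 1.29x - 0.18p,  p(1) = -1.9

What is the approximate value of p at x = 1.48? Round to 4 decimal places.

-1.0048

Heun: k1 = f(x_n, p_n); k2 = f(x_n + h, p_n + h·k1); p_{n+1} = p_n + (h/2)·(k1 + k2).
x=1.000000, p=-1.900000:
  k1 = f(1.000000, -1.900000) = 1.632000
  k2 = f(1.160000, -1.638880) = 1.791398
  p ← -1.900000 + (0.16/2)·(1.632000 + 1.791398) = -1.626128
x=1.160000, p=-1.626128:
  k1 = f(1.160000, -1.626128) = 1.789103
  k2 = f(1.320000, -1.339872) = 1.943977
  p ← -1.626128 + (0.16/2)·(1.789103 + 1.943977) = -1.327482
x=1.320000, p=-1.327482:
  k1 = f(1.320000, -1.327482) = 1.941747
  k2 = f(1.480000, -1.016802) = 2.092224
  p ← -1.327482 + (0.16/2)·(1.941747 + 2.092224) = -1.004764
p(1.48) ≈ -1.0048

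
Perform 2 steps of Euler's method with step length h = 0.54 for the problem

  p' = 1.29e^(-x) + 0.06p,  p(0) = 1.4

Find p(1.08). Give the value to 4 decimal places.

2.6173

Euler: p_{n+1} = p_n + h·f(x_n, p_n).
x=0.000000, p=1.400000: f=1.374000 → p ← 1.400000 + 0.54·1.374000 = 2.141960
x=0.540000, p=2.141960: f=0.880263 → p ← 2.141960 + 0.54·0.880263 = 2.617302
p(1.08) ≈ 2.6173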